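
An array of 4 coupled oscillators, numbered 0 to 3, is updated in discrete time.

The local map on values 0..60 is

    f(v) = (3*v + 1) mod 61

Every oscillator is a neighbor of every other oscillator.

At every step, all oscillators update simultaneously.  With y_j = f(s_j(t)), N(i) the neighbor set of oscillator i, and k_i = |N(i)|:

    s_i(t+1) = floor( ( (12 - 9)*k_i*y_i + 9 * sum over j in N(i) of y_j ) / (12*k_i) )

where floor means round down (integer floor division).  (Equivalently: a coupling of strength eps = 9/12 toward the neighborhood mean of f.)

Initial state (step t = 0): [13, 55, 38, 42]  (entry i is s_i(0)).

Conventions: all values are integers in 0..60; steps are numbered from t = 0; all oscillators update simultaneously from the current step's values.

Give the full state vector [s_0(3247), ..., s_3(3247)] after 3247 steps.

Answer: [15, 15, 15, 15]
Key observation: The state at step 1, [35, 35, 35, 35], reappears at step 11: the system is in a cycle of period 10 from step 1 on.  Therefore the state at step 3247 equals the state at step 1 + ((3247 - 1) mod 10) = 7, which is [15, 15, 15, 15].

Derivation:
t=0: [13, 55, 38, 42]
t=1: [35, 35, 35, 35]
t=2: [45, 45, 45, 45]
t=3: [14, 14, 14, 14]
t=4: [43, 43, 43, 43]
t=5: [8, 8, 8, 8]
t=6: [25, 25, 25, 25]
t=7: [15, 15, 15, 15]
t=8: [46, 46, 46, 46]
t=9: [17, 17, 17, 17]
t=10: [52, 52, 52, 52]
t=11: [35, 35, 35, 35]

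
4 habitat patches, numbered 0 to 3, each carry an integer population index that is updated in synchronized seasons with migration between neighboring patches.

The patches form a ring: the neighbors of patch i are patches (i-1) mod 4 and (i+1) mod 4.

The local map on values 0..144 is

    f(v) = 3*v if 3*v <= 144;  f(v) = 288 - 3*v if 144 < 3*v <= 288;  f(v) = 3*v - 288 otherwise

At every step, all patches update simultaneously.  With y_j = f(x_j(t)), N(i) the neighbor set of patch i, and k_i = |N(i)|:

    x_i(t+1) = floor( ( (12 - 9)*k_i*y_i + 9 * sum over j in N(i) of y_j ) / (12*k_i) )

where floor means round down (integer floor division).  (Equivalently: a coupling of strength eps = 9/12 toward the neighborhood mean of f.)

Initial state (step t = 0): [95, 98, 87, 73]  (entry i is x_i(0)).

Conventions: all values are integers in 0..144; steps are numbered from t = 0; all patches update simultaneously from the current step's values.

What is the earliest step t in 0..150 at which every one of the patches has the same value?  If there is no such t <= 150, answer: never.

Answer: 22
Key observation: Synchronization is absorbing here: once all patches are equal they stay equal, and step 22 is the first all-equal step.

Derivation:
t=0: [95, 98, 87, 73]  (not all equal)
t=1: [28, 12, 34, 28]  (not all equal)
t=2: [66, 78, 70, 90]  (not all equal)
t=3: [49, 76, 46, 67]  (not all equal)
t=4: [90, 119, 89, 126]  (not all equal)
t=5: [64, 31, 64, 37]  (not all equal)
t=6: [100, 95, 100, 99]  (not all equal)
t=7: [7, 9, 7, 11]  (not all equal)
t=8: [27, 22, 27, 24]  (not all equal)
t=9: [72, 77, 72, 78]  (not all equal)
t=10: [59, 68, 59, 67]  (not all equal)
t=11: [91, 104, 91, 105]  (not all equal)
t=12: [22, 17, 22, 18]  (not all equal)
t=13: [55, 62, 55, 63]  (not all equal)
t=14: [106, 117, 106, 117]  (not all equal)
t=15: [54, 38, 54, 38]  (not all equal)
t=16: [117, 123, 117, 123]  (not all equal)
t=17: [76, 67, 76, 67]  (not all equal)
t=18: [80, 66, 80, 66]  (not all equal)
t=19: [79, 58, 79, 58]  (not all equal)
t=20: [98, 66, 98, 66]  (not all equal)
t=21: [69, 27, 69, 27]  (not all equal)
t=22: [81, 81, 81, 81]  (all equal)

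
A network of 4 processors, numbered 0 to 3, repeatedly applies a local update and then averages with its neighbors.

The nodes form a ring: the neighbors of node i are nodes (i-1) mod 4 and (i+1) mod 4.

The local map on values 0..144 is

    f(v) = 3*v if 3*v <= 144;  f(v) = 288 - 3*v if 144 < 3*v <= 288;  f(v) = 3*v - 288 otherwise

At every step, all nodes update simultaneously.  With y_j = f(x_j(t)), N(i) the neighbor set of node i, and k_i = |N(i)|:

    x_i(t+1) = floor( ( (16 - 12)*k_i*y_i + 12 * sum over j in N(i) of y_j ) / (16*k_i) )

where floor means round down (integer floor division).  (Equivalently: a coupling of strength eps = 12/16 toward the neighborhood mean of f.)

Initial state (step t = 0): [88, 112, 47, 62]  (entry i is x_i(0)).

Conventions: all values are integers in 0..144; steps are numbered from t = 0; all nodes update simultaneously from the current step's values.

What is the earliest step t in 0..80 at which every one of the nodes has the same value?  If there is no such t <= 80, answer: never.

Simulating step by step:
t=0: [88, 112, 47, 62]  (not all equal)
t=1: [62, 73, 91, 87]  (not all equal)
t=2: [61, 61, 39, 50]  (not all equal)
t=3: [117, 109, 120, 117]  (not all equal)
t=4: [54, 60, 56, 66]  (not all equal)
t=5: [105, 119, 104, 114]  (not all equal)
t=6: [52, 36, 52, 32]  (not all equal)
t=7: [109, 126, 109, 123]  (not all equal)
t=8: [73, 51, 73, 49]  (not all equal)
t=9: [120, 85, 120, 87]  (not all equal)
t=10: [40, 62, 40, 60]  (not all equal)
t=11: [108, 115, 108, 117]  (not all equal)
t=12: [54, 41, 54, 42]  (not all equal)
t=13: [124, 125, 124, 126]  (not all equal)
t=14: [87, 84, 87, 85]  (not all equal)
t=15: [32, 29, 32, 28]  (not all equal)
t=16: [88, 93, 88, 93]  (not all equal)
t=17: [12, 20, 12, 20]  (not all equal)
t=18: [54, 42, 54, 42]  (not all equal)
t=19: [126, 126, 126, 126]  (all equal)

Answer: 19
Key observation: Synchronization is absorbing here: once all nodes are equal they stay equal, and step 19 is the first all-equal step.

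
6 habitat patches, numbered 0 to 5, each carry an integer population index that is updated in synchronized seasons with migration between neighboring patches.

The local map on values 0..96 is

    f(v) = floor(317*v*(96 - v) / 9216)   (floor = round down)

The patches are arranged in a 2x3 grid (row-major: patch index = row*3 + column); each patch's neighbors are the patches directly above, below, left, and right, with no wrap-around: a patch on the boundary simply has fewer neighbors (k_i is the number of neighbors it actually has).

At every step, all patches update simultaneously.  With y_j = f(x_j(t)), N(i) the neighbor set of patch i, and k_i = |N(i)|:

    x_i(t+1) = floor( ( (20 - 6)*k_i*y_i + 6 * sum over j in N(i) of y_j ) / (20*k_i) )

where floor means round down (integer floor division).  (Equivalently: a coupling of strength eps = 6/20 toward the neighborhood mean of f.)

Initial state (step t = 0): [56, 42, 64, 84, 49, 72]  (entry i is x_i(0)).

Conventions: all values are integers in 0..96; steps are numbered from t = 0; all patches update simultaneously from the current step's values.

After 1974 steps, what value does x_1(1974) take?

Simulating step by step:
t=0: [56, 42, 64, 84, 49, 72]
t=1: [70, 77, 69, 47, 72, 63]
t=2: [62, 53, 62, 73, 61, 68]
t=3: [70, 76, 71, 61, 71, 67]
t=4: [62, 54, 60, 69, 61, 64]
t=5: [71, 76, 74, 66, 72, 71]
t=6: [60, 53, 55, 65, 59, 59]
t=7: [73, 77, 76, 70, 74, 75]
t=8: [56, 51, 52, 60, 55, 53]
t=9: [76, 77, 78, 74, 76, 77]
t=10: [52, 50, 48, 54, 51, 50]
t=11: [78, 78, 79, 78, 78, 78]
t=12: [48, 47, 46, 48, 48, 47]
t=13: [79, 79, 79, 79, 79, 79]
t=14: [46, 46, 46, 46, 46, 46]
t=15: [79, 79, 79, 79, 79, 79]

Answer: x_1(1974) = 46
Key observation: The state at step 13, [79, 79, 79, 79, 79, 79], reappears at step 15: the system is in a cycle of period 2 from step 13 on.  Therefore the state at step 1974 equals the state at step 13 + ((1974 - 13) mod 2) = 14, which is [46, 46, 46, 46, 46, 46].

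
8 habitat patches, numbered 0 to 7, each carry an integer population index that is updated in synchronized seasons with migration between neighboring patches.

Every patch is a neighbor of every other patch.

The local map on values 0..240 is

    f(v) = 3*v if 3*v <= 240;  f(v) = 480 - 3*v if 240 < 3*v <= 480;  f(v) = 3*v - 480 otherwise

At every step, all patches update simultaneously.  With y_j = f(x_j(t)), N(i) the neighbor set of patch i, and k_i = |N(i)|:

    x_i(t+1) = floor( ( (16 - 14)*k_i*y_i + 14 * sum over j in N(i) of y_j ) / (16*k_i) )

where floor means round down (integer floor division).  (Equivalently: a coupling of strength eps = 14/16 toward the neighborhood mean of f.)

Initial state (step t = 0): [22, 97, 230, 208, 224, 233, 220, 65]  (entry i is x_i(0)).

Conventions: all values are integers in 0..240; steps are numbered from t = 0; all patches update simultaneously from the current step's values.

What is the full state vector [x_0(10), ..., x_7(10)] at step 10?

Answer: [42, 42, 42, 42, 42, 42, 42, 42]

Derivation:
t=0: [22, 97, 230, 208, 224, 233, 220, 65]
t=1: [174, 174, 174, 174, 174, 174, 174, 174]
t=2: [42, 42, 42, 42, 42, 42, 42, 42]
t=3: [126, 126, 126, 126, 126, 126, 126, 126]
t=4: [102, 102, 102, 102, 102, 102, 102, 102]
t=5: [174, 174, 174, 174, 174, 174, 174, 174]
t=6: [42, 42, 42, 42, 42, 42, 42, 42]
t=7: [126, 126, 126, 126, 126, 126, 126, 126]
t=8: [102, 102, 102, 102, 102, 102, 102, 102]
t=9: [174, 174, 174, 174, 174, 174, 174, 174]
t=10: [42, 42, 42, 42, 42, 42, 42, 42]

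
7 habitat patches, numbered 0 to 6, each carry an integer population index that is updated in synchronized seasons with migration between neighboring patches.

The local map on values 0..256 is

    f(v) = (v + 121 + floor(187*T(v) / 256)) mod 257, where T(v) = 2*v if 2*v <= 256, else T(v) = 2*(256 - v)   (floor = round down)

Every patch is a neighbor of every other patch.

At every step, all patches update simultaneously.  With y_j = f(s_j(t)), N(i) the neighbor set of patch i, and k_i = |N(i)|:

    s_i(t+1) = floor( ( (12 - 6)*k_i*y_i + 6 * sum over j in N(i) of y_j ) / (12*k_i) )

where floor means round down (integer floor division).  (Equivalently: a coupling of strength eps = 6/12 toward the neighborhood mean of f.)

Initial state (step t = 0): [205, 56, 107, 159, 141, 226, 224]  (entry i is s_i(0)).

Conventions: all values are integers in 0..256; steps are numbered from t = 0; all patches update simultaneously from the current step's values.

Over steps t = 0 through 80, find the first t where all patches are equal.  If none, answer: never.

Answer: 5
Key observation: Synchronization is absorbing here: once all patches are equal they stay equal, and step 5 is the first all-equal step.

Derivation:
t=0: [205, 56, 107, 159, 141, 226, 224]  (not all equal)
t=1: [132, 73, 125, 141, 145, 128, 128]  (not all equal)
t=2: [164, 109, 162, 163, 162, 165, 165]  (not all equal)
t=3: [159, 147, 159, 159, 159, 159, 159]  (not all equal)
t=4: [164, 167, 164, 164, 164, 164, 164]  (not all equal)
t=5: [161, 161, 161, 161, 161, 161, 161]  (all equal)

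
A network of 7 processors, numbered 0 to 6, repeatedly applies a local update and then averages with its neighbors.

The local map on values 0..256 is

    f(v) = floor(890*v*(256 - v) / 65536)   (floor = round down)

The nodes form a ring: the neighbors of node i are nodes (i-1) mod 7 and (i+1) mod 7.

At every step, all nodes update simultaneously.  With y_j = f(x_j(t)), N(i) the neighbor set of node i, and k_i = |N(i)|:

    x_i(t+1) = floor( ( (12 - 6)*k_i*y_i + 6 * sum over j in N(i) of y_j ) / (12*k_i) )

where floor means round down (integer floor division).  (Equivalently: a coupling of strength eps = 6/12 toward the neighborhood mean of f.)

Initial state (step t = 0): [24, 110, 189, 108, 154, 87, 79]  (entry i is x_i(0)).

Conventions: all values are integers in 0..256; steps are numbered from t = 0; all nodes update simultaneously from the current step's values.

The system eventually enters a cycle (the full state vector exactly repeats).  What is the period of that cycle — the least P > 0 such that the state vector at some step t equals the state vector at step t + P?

Answer: 4
Key observation: The state at step 27, [219, 219, 219, 219, 219, 219, 219], reappears at step 31 — and no state repeats earlier — so the cycle the system enters has period 4.

Derivation:
t=0: [24, 110, 189, 108, 154, 87, 79]
t=1: [139, 170, 194, 204, 210, 200, 163]
t=2: [210, 194, 167, 145, 139, 160, 195]
t=3: [146, 164, 195, 214, 216, 199, 165]
t=4: [210, 196, 162, 130, 127, 157, 194]
t=5: [146, 163, 198, 218, 219, 201, 167]
t=6: [210, 195, 156, 122, 120, 152, 192]
t=7: [147, 166, 201, 219, 219, 203, 169]
t=8: [208, 192, 153, 120, 119, 150, 190]
t=9: [151, 170, 203, 219, 219, 205, 172]
t=10: [206, 189, 150, 119, 117, 147, 187]
t=11: [156, 174, 205, 219, 219, 207, 176]
t=12: [201, 184, 146, 117, 116, 143, 182]
t=13: [165, 181, 208, 219, 219, 210, 183]
t=14: [192, 176, 141, 116, 115, 138, 174]
t=15: [179, 192, 212, 220, 220, 213, 193]
t=16: [176, 161, 131, 111, 111, 130, 160]
t=17: [199, 206, 217, 219, 219, 217, 207]
t=18: [146, 136, 119, 111, 111, 118, 135]
t=19: [219, 220, 220, 218, 218, 220, 220]
t=20: [108, 107, 108, 110, 110, 108, 107]
t=21: [216, 216, 217, 217, 217, 217, 216]
t=22: [117, 116, 114, 114, 114, 114, 116]
t=23: [220, 219, 219, 219, 219, 219, 219]
t=24: [108, 109, 110, 110, 110, 110, 109]
t=25: [217, 217, 217, 218, 218, 217, 217]
t=26: [114, 114, 113, 112, 112, 113, 114]
t=27: [219, 219, 219, 219, 219, 219, 219]
t=28: [110, 110, 110, 110, 110, 110, 110]
t=29: [218, 218, 218, 218, 218, 218, 218]
t=30: [112, 112, 112, 112, 112, 112, 112]
t=31: [219, 219, 219, 219, 219, 219, 219]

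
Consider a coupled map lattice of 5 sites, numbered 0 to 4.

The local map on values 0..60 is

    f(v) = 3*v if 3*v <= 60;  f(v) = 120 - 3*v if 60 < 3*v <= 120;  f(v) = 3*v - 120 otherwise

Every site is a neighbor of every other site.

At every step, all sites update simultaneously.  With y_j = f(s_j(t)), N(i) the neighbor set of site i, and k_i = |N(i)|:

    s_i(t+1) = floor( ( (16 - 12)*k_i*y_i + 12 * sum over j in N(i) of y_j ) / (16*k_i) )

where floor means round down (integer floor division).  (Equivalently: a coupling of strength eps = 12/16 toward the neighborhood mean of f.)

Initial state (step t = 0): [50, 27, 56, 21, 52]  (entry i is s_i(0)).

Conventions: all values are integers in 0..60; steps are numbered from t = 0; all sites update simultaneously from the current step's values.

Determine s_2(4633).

Answer: s_2(4633) = 12
Key observation: The state at step 3, [12, 12, 12, 12, 12], reappears at step 5: the system is in a cycle of period 2 from step 3 on.  Therefore the state at step 4633 equals the state at step 3 + ((4633 - 3) mod 2) = 3, which is [12, 12, 12, 12, 12].

Derivation:
t=0: [50, 27, 56, 21, 52]
t=1: [41, 41, 42, 42, 41]
t=2: [4, 4, 4, 4, 4]
t=3: [12, 12, 12, 12, 12]
t=4: [36, 36, 36, 36, 36]
t=5: [12, 12, 12, 12, 12]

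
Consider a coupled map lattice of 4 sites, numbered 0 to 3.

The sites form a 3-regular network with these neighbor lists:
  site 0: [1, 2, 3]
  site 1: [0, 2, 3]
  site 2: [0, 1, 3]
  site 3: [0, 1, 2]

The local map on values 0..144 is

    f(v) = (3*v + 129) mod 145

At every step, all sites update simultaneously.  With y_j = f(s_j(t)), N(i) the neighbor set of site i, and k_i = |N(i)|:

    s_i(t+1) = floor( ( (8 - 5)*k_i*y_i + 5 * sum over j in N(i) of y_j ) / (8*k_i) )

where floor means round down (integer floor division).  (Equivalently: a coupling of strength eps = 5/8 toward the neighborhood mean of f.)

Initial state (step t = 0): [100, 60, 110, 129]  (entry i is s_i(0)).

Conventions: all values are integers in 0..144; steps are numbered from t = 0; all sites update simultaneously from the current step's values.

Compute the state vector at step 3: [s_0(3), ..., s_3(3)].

Simulating step by step:
t=0: [100, 60, 110, 129]
t=1: [77, 57, 58, 68]
t=2: [40, 30, 30, 35]
t=3: [88, 83, 83, 85]

Answer: [88, 83, 83, 85]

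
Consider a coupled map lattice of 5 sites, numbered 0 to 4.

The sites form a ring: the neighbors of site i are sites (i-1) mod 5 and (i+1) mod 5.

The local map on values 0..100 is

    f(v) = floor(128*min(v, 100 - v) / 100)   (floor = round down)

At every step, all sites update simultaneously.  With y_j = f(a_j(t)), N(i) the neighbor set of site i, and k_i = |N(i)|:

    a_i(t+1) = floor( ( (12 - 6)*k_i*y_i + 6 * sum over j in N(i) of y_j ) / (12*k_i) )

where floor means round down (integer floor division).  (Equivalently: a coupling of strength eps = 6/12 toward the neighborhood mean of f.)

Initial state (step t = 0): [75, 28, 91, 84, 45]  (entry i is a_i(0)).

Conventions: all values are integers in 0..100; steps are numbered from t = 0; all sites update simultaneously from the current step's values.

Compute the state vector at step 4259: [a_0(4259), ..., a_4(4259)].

Answer: [56, 56, 56, 56, 56]
Key observation: The state at step 7, [56, 56, 56, 56, 56], reappears at step 8: the system is in a cycle of period 1 from step 7 on.  Therefore the state at step 4259 equals the state at step 7 + ((4259 - 7) mod 1) = 7, which is [56, 56, 56, 56, 56].

Derivation:
t=0: [75, 28, 91, 84, 45]
t=1: [39, 28, 19, 27, 41]
t=2: [46, 35, 29, 36, 46]
t=3: [54, 45, 41, 46, 55]
t=4: [57, 56, 54, 56, 57]
t=5: [55, 56, 57, 56, 55]
t=6: [56, 56, 55, 56, 56]
t=7: [56, 56, 56, 56, 56]
t=8: [56, 56, 56, 56, 56]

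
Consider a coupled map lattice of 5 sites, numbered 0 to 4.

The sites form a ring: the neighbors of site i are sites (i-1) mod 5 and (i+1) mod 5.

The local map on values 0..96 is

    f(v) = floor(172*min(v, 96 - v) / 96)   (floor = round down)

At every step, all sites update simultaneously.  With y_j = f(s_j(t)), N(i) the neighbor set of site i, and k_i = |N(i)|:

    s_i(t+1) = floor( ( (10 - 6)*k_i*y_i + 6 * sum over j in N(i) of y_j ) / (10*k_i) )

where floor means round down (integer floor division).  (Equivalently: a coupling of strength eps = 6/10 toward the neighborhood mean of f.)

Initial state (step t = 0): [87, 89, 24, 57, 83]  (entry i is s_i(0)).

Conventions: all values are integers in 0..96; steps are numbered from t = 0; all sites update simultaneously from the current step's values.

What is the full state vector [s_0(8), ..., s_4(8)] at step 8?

Answer: [38, 40, 51, 56, 48]

Derivation:
t=0: [87, 89, 24, 57, 83]
t=1: [16, 22, 41, 47, 34]
t=2: [40, 45, 66, 73, 57]
t=3: [73, 69, 57, 53, 61]
t=4: [49, 52, 65, 70, 60]
t=5: [76, 72, 59, 54, 64]
t=6: [44, 47, 61, 66, 55]
t=7: [78, 75, 65, 61, 68]
t=8: [38, 40, 51, 56, 48]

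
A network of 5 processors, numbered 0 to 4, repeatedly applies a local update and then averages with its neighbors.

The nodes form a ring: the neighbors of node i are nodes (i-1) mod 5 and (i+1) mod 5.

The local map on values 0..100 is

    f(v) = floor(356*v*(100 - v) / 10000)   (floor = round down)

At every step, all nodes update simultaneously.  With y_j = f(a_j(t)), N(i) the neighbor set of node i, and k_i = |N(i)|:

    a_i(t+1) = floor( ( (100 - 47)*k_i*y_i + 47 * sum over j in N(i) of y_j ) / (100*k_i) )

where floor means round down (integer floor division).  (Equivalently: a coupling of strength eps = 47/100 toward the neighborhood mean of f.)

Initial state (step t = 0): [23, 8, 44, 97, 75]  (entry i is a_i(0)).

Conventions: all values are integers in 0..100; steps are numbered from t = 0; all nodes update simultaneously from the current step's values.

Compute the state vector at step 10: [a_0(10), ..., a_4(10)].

Simulating step by step:
t=0: [23, 8, 44, 97, 75]
t=1: [55, 49, 54, 41, 52]
t=2: [88, 88, 87, 86, 87]
t=3: [37, 37, 39, 41, 39]
t=4: [82, 82, 84, 85, 84]
t=5: [50, 50, 47, 45, 47]
t=6: [88, 88, 88, 88, 88]
t=7: [37, 37, 37, 37, 37]
t=8: [82, 82, 82, 82, 82]
t=9: [52, 52, 52, 52, 52]
t=10: [88, 88, 88, 88, 88]

Answer: [88, 88, 88, 88, 88]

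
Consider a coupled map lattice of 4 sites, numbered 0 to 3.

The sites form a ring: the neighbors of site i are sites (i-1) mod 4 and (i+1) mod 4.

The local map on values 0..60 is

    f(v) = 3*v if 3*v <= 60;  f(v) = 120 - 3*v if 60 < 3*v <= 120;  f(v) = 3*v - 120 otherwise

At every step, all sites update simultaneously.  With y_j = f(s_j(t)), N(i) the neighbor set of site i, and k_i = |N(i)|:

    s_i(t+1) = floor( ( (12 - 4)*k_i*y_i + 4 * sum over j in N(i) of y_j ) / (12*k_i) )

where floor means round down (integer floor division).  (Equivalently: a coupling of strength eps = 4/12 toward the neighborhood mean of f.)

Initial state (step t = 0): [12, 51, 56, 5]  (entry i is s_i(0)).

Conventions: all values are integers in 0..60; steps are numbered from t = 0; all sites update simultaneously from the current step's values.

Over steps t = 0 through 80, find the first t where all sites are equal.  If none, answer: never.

Answer: never
Key observation: The state at step 17 reappears at step 21 — the system is in a cycle of period 4 from step 17 on.  No step 0..21 is synchronized, and the cycle repeats forever, so no step up to 80 (or ever) has all sites equal.

Derivation:
t=0: [12, 51, 56, 5]  (not all equal)
t=1: [32, 36, 40, 24]  (not all equal)
t=2: [26, 12, 10, 36]  (not all equal)
t=3: [36, 36, 28, 20]  (not all equal)
t=4: [20, 16, 36, 48]  (not all equal)
t=5: [52, 44, 20, 28]  (not all equal)
t=6: [32, 24, 48, 40]  (not all equal)
t=7: [24, 40, 24, 8]  (not all equal)
t=8: [36, 16, 36, 32]  (not all equal)
t=9: [20, 36, 20, 20]  (not all equal)
t=10: [52, 28, 52, 60]  (not all equal)
t=11: [40, 36, 40, 52]  (not all equal)
t=12: [8, 8, 8, 24]  (not all equal)
t=13: [28, 24, 28, 40]  (not all equal)
t=14: [32, 44, 32, 12]  (not all equal)
t=15: [24, 16, 24, 32]  (not all equal)
t=16: [44, 48, 44, 32]  (not all equal)
t=17: [16, 20, 16, 20]  (not all equal)
t=18: [52, 56, 52, 56]  (not all equal)
t=19: [40, 44, 40, 44]  (not all equal)
t=20: [4, 8, 4, 8]  (not all equal)
t=21: [16, 20, 16, 20]  (not all equal)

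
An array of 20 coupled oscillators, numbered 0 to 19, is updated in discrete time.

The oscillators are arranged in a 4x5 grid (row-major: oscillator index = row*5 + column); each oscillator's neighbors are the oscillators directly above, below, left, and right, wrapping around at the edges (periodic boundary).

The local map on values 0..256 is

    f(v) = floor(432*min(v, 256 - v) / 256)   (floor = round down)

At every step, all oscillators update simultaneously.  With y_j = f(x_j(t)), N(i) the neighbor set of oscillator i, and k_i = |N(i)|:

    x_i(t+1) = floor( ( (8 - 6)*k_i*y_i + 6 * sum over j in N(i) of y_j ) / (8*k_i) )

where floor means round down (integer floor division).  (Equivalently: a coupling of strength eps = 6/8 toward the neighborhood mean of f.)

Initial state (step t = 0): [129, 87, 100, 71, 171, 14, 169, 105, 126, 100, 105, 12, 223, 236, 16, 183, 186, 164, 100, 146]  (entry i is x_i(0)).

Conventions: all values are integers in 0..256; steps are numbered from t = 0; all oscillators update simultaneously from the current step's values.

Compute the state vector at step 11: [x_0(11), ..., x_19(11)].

Simulating step by step:
t=0: [129, 87, 100, 71, 171, 14, 169, 105, 126, 100, 105, 12, 223, 236, 16, 183, 186, 164, 100, 146]
t=1: [135, 157, 153, 159, 164, 137, 105, 153, 146, 117, 80, 98, 85, 94, 112, 160, 112, 134, 134, 132]
t=2: [179, 181, 176, 175, 183, 183, 176, 170, 175, 185, 168, 162, 167, 174, 178, 178, 178, 184, 189, 185]
t=3: [126, 130, 132, 129, 125, 130, 137, 140, 134, 125, 138, 145, 142, 133, 131, 131, 133, 129, 124, 123]
t=4: [211, 208, 208, 209, 210, 206, 201, 199, 206, 209, 203, 196, 198, 204, 206, 207, 206, 206, 210, 209]
t=5: [79, 82, 84, 79, 77, 83, 90, 90, 84, 81, 88, 93, 93, 85, 83, 81, 86, 84, 80, 79]
t=6: [135, 141, 140, 135, 132, 141, 147, 148, 140, 137, 144, 151, 149, 143, 140, 138, 143, 143, 136, 134]
t=7: [200, 193, 193, 201, 204, 194, 185, 186, 194, 198, 190, 183, 183, 192, 195, 197, 190, 191, 198, 202]
t=8: [97, 107, 106, 96, 91, 104, 114, 114, 103, 98, 108, 117, 116, 106, 101, 101, 109, 109, 99, 94]
t=9: [167, 179, 178, 166, 159, 175, 187, 186, 173, 167, 179, 190, 189, 176, 170, 171, 182, 181, 169, 163]
t=10: [144, 129, 131, 146, 154, 136, 121, 123, 138, 147, 132, 118, 120, 135, 143, 140, 126, 127, 143, 150]
t=11: [194, 206, 206, 190, 180, 197, 205, 204, 195, 188, 199, 204, 205, 197, 192, 196, 207, 206, 193, 184]

Answer: [194, 206, 206, 190, 180, 197, 205, 204, 195, 188, 199, 204, 205, 197, 192, 196, 207, 206, 193, 184]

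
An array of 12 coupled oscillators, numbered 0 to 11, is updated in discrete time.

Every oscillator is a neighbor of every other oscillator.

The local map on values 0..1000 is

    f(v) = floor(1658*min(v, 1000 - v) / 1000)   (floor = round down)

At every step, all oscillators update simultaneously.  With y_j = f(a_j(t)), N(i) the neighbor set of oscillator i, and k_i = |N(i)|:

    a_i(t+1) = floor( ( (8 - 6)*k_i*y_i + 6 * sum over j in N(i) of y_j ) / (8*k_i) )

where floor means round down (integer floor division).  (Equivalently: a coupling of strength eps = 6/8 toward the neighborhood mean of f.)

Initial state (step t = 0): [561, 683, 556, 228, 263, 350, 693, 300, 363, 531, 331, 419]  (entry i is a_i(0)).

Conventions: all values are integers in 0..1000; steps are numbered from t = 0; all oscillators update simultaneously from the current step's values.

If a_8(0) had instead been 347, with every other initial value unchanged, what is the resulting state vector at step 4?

Simulating step by step:
t=0: [561, 683, 556, 228, 263, 350, 693, 300, 347, 531, 331, 419]
t=1: [608, 571, 609, 544, 555, 581, 568, 566, 580, 617, 575, 602]
t=2: [685, 696, 685, 705, 701, 693, 697, 698, 694, 683, 695, 687]
t=3: [510, 507, 510, 504, 505, 508, 507, 506, 507, 511, 507, 509]
t=4: [815, 816, 815, 817, 816, 815, 816, 816, 816, 814, 816, 815]

Answer: [815, 816, 815, 817, 816, 815, 816, 816, 816, 814, 816, 815]
Key observation: This trace re-runs the system from the modified initial state.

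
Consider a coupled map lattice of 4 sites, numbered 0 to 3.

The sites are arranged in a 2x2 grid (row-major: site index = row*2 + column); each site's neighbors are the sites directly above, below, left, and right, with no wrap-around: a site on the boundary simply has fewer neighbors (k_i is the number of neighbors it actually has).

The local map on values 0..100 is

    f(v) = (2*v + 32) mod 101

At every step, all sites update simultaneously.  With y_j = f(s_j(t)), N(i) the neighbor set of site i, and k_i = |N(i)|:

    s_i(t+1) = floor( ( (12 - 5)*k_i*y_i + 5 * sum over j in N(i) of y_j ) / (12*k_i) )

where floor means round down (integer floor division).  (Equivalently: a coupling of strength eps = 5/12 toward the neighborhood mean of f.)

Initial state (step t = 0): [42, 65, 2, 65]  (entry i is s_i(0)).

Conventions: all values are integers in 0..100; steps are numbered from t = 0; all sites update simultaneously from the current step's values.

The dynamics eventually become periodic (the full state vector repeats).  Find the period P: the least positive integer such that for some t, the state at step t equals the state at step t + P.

Simulating step by step:
t=0: [42, 65, 2, 65]
t=1: [28, 51, 36, 55]
t=2: [58, 46, 28, 31]
t=3: [50, 42, 80, 77]
t=4: [40, 32, 77, 71]
t=5: [44, 73, 67, 80]
t=6: [40, 67, 60, 82]
t=7: [30, 60, 51, 79]
t=8: [71, 67, 56, 69]
t=9: [65, 67, 54, 62]
t=10: [57, 62, 46, 53]
t=11: [42, 49, 30, 37]
t=12: [33, 21, 57, 28]
t=13: [81, 81, 65, 76]
t=14: [86, 90, 72, 80]
t=15: [18, 25, 63, 70]
t=16: [68, 76, 62, 70]
t=17: [67, 77, 60, 70]
t=18: [66, 77, 58, 69]
t=19: [64, 77, 54, 67]
t=20: [60, 75, 48, 63]
t=21: [52, 69, 38, 55]
t=22: [36, 56, 19, 39]
t=23: [25, 27, 43, 28]
t=24: [69, 85, 45, 72]
t=25: [44, 30, 42, 48]
t=26: [33, 63, 18, 38]
t=27: [83, 55, 61, 30]
t=28: [76, 63, 70, 73]
t=29: [75, 66, 74, 71]
t=30: [76, 68, 78, 72]
t=31: [80, 72, 83, 75]
t=32: [88, 79, 92, 83]
t=33: [24, 73, 29, 78]
t=34: [81, 79, 87, 85]
t=35: [73, 71, 21, 19]
t=36: [75, 73, 73, 71]
t=37: [79, 77, 77, 74]
t=38: [87, 84, 84, 81]
t=39: [43, 77, 77, 95]
t=40: [45, 57, 57, 47]
t=41: [31, 35, 35, 33]
t=42: [55, 40, 40, 57]
t=43: [28, 24, 24, 30]
t=44: [84, 84, 84, 87]
t=45: [99, 79, 79, 43]
t=46: [53, 61, 61, 47]
t=47: [43, 43, 43, 36]
t=48: [17, 14, 14, 8]
t=49: [63, 58, 58, 53]
t=50: [52, 47, 47, 41]
t=51: [30, 24, 24, 18]
t=52: [87, 80, 80, 73]
t=53: [40, 69, 69, 82]
t=54: [35, 62, 62, 84]
t=55: [23, 52, 52, 80]
t=56: [60, 55, 55, 67]
t=57: [46, 48, 48, 55]
t=58: [24, 29, 29, 35]
t=59: [84, 69, 69, 38]
t=60: [86, 62, 62, 32]
t=61: [24, 52, 52, 78]
t=62: [61, 55, 55, 65]
t=63: [48, 47, 47, 52]
t=64: [26, 27, 27, 30]
t=65: [84, 86, 86, 89]
t=66: [58, 23, 23, 5]
t=67: [59, 64, 64, 57]
t=68: [53, 54, 54, 50]
t=69: [37, 36, 36, 34]
t=70: [4, 23, 23, 59]
t=71: [55, 64, 64, 61]
t=72: [48, 54, 54, 55]
t=73: [32, 36, 36, 40]
t=74: [57, 24, 24, 7]
t=75: [59, 65, 65, 60]
t=76: [54, 56, 56, 55]
t=77: [40, 41, 41, 41]
t=78: [11, 12, 12, 13]
t=79: [54, 56, 56, 57]
t=80: [40, 42, 42, 44]
t=81: [12, 15, 15, 17]
t=82: [58, 61, 61, 64]
t=83: [49, 53, 53, 56]
t=84: [32, 36, 36, 40]

Answer: 11
Key observation: The state at step 73, [32, 36, 36, 40], reappears at step 84 — and no state repeats earlier — so the cycle the system enters has period 11.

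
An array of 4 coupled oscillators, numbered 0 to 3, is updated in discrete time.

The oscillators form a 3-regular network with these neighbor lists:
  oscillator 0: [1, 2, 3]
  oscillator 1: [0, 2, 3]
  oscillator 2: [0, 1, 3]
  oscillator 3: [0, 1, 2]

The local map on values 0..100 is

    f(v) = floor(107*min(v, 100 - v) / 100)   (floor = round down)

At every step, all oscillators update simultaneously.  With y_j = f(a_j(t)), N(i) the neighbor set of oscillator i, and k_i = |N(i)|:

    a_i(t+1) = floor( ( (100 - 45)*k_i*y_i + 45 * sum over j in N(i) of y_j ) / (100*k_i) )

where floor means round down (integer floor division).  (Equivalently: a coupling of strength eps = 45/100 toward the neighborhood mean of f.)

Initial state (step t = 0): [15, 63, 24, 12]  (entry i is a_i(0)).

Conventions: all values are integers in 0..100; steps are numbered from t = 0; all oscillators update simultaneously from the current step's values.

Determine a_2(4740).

Simulating step by step:
t=0: [15, 63, 24, 12]
t=1: [20, 29, 23, 18]
t=2: [22, 26, 23, 21]
t=3: [23, 25, 24, 23]
t=4: [24, 25, 24, 24]
t=5: [25, 25, 25, 25]
t=6: [26, 26, 26, 26]
t=7: [27, 27, 27, 27]
t=8: [28, 28, 28, 28]
t=9: [29, 29, 29, 29]
t=10: [31, 31, 31, 31]
t=11: [33, 33, 33, 33]
t=12: [35, 35, 35, 35]
t=13: [37, 37, 37, 37]
t=14: [39, 39, 39, 39]
t=15: [41, 41, 41, 41]
t=16: [43, 43, 43, 43]
t=17: [46, 46, 46, 46]
t=18: [49, 49, 49, 49]
t=19: [52, 52, 52, 52]
t=20: [51, 51, 51, 51]
t=21: [52, 52, 52, 52]

Answer: a_2(4740) = 51
Key observation: The state at step 19, [52, 52, 52, 52], reappears at step 21: the system is in a cycle of period 2 from step 19 on.  Therefore the state at step 4740 equals the state at step 19 + ((4740 - 19) mod 2) = 20, which is [51, 51, 51, 51].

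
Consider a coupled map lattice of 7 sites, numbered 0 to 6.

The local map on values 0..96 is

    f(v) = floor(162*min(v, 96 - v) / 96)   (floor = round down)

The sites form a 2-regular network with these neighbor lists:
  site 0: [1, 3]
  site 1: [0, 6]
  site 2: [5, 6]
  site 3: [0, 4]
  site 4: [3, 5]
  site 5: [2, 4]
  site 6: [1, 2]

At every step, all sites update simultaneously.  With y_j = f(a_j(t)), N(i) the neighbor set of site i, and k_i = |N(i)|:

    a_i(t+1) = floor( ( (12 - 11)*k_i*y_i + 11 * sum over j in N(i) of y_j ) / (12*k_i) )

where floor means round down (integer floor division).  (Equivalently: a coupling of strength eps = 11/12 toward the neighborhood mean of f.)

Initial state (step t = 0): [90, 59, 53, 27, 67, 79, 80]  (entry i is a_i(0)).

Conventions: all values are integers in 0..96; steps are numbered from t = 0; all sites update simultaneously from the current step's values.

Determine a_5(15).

Answer: a_5(15) = 60

Derivation:
t=0: [90, 59, 53, 27, 67, 79, 80]
t=1: [49, 22, 31, 30, 37, 57, 63]
t=2: [46, 64, 59, 68, 57, 57, 45]
t=3: [52, 74, 69, 69, 56, 63, 59]
t=4: [43, 65, 57, 68, 51, 55, 42]
t=5: [51, 69, 69, 71, 59, 69, 59]
t=6: [46, 66, 52, 66, 45, 52, 46]
t=7: [52, 74, 75, 73, 63, 74, 63]
t=8: [40, 62, 45, 62, 38, 44, 37]
t=9: [57, 63, 68, 64, 65, 69, 65]
t=10: [55, 58, 48, 58, 49, 49, 51]
t=11: [64, 71, 77, 73, 72, 79, 72]
t=12: [41, 46, 33, 46, 33, 35, 37]
t=13: [76, 66, 60, 63, 66, 55, 65]
t=14: [50, 43, 60, 42, 61, 56, 54]
t=15: [71, 73, 67, 68, 67, 60, 66]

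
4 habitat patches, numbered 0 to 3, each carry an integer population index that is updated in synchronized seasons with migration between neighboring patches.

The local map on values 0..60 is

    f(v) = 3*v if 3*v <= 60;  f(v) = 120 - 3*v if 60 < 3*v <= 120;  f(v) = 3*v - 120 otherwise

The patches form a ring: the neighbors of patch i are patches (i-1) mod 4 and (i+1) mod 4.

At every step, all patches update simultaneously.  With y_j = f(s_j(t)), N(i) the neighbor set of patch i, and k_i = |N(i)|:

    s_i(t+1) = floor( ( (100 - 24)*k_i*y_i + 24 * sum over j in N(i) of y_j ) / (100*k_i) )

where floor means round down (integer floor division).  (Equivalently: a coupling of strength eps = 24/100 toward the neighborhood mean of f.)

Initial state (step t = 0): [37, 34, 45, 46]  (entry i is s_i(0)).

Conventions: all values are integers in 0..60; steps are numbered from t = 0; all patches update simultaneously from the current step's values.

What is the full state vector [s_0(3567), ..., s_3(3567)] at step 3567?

Answer: [15, 15, 15, 15]
Key observation: The state at step 37, [15, 15, 15, 15], reappears at step 39: the system is in a cycle of period 2 from step 37 on.  Therefore the state at step 3567 equals the state at step 37 + ((3567 - 37) mod 2) = 37, which is [15, 15, 15, 15].

Derivation:
t=0: [37, 34, 45, 46]
t=1: [11, 16, 15, 16]
t=2: [36, 45, 45, 45]
t=3: [12, 14, 15, 14]
t=4: [37, 41, 44, 41]
t=5: [7, 4, 9, 4]
t=6: [18, 14, 23, 14]
t=7: [51, 44, 48, 44]
t=8: [27, 15, 21, 15]
t=9: [40, 45, 54, 45]
t=10: [3, 16, 35, 16]
t=11: [18, 39, 22, 39]
t=12: [41, 15, 41, 15]
t=13: [13, 34, 13, 34]
t=14: [33, 23, 33, 23]
t=15: [28, 43, 28, 43]
t=16: [29, 15, 29, 15]
t=17: [35, 42, 35, 42]
t=18: [12, 8, 12, 8]
t=19: [33, 26, 33, 26]
t=20: [26, 36, 26, 36]
t=21: [34, 19, 34, 19]
t=22: [27, 47, 27, 47]
t=23: [34, 25, 34, 25]
t=24: [24, 38, 24, 38]
t=25: [37, 16, 37, 16]
t=26: [18, 38, 18, 38]
t=27: [42, 17, 42, 17]
t=28: [16, 40, 16, 40]
t=29: [36, 11, 36, 11]
t=30: [17, 27, 17, 27]
t=31: [48, 41, 48, 41]
t=32: [18, 8, 18, 8]
t=33: [46, 31, 46, 31]
t=34: [20, 24, 20, 24]
t=35: [57, 50, 57, 50]
t=36: [45, 35, 45, 35]
t=37: [15, 15, 15, 15]
t=38: [45, 45, 45, 45]
t=39: [15, 15, 15, 15]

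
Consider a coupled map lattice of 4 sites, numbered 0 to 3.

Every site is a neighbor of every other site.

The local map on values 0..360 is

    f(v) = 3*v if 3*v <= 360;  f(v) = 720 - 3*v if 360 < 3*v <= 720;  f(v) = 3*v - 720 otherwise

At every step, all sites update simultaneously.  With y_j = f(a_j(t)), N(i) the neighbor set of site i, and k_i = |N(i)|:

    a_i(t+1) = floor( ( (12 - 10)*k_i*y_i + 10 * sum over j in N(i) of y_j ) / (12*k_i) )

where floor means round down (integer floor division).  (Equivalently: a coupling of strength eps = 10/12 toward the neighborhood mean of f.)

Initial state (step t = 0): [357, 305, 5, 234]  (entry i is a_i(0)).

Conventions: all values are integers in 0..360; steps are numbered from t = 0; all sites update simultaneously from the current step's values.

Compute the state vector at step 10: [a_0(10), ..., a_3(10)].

Simulating step by step:
t=0: [357, 305, 5, 234]
t=1: [121, 139, 159, 158]
t=2: [279, 285, 292, 291]
t=3: [142, 140, 138, 138]
t=4: [302, 301, 301, 301]
t=5: [183, 183, 183, 183]
t=6: [171, 171, 171, 171]
t=7: [207, 207, 207, 207]
t=8: [99, 99, 99, 99]
t=9: [297, 297, 297, 297]
t=10: [171, 171, 171, 171]

Answer: [171, 171, 171, 171]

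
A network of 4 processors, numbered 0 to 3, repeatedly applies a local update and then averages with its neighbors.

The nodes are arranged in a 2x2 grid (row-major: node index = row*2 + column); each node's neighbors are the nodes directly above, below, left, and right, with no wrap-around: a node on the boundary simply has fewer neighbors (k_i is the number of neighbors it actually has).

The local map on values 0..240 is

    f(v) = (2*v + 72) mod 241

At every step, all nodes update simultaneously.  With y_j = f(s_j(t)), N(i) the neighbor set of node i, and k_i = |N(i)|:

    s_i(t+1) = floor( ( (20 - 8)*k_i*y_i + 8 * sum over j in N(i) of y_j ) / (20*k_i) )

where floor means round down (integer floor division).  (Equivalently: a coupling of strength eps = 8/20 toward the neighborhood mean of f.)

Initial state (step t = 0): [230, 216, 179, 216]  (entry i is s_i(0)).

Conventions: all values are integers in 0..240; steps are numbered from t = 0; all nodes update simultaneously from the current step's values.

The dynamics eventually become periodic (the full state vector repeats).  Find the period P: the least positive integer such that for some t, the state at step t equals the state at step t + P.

Simulating step by step:
t=0: [230, 216, 179, 216]
t=1: [72, 27, 127, 55]
t=2: [171, 155, 130, 151]
t=3: [150, 145, 115, 126]
t=4: [115, 115, 79, 86]
t=5: [94, 49, 150, 60]
t=6: [71, 144, 120, 175]
t=7: [166, 150, 121, 146]
t=8: [138, 135, 101, 114]
t=9: [91, 93, 53, 62]
t=10: [46, 52, 148, 156]
t=11: [159, 167, 137, 146]
t=12: [143, 153, 117, 127]
t=13: [110, 122, 79, 91]
t=14: [91, 57, 150, 68]
t=15: [71, 155, 122, 188]
t=16: [171, 168, 129, 167]
t=17: [155, 167, 121, 150]
t=18: [132, 153, 98, 126]
t=19: [89, 117, 51, 82]
t=20: [53, 88, 153, 189]
t=21: [135, 81, 159, 154]
t=22: [137, 188, 137, 160]
t=23: [125, 175, 114, 153]
t=24: [96, 152, 79, 130]
t=25: [86, 103, 160, 127]
t=26: [39, 39, 108, 88]
t=27: [129, 121, 59, 43]
t=28: [106, 93, 163, 147]
t=29: [60, 43, 127, 109]
t=30: [163, 143, 99, 78]
t=31: [123, 147, 94, 166]
t=32: [75, 123, 59, 126]
t=33: [186, 107, 175, 103]
t=34: [167, 75, 156, 67]
t=35: [172, 207, 160, 196]
t=36: [136, 82, 170, 164]
t=37: [143, 194, 155, 176]
t=38: [142, 191, 144, 181]
t=39: [135, 189, 133, 182]
t=40: [121, 184, 117, 178]
t=41: [96, 171, 91, 165]
t=42: [51, 140, 44, 133]
t=43: [158, 120, 150, 112]
t=44: [128, 83, 119, 73]
t=45: [113, 203, 102, 192]
t=46: [88, 196, 75, 183]
t=47: [93, 174, 174, 207]
t=48: [81, 111, 111, 74]
t=49: [161, 122, 122, 153]
t=50: [121, 103, 103, 112]
t=51: [58, 47, 47, 47]
t=52: [179, 170, 170, 166]
t=53: [181, 173, 173, 166]
t=54: [186, 177, 177, 168]
t=55: [195, 185, 185, 174]
t=56: [213, 200, 200, 187]
t=57: [102, 182, 182, 215]
t=58: [99, 128, 128, 90]
t=59: [52, 60, 60, 41]
t=60: [182, 181, 181, 169]
t=61: [194, 188, 188, 178]
t=62: [214, 205, 205, 195]
t=63: [10, 47, 47, 132]
t=64: [121, 137, 137, 123]
t=65: [85, 93, 93, 88]
t=66: [7, 11, 11, 11]
t=67: [89, 92, 92, 94]
t=68: [11, 14, 14, 17]
t=69: [96, 100, 100, 103]
t=70: [26, 30, 30, 34]
t=71: [127, 132, 132, 136]
t=72: [89, 94, 94, 99]
t=73: [13, 19, 19, 25]
t=74: [102, 110, 110, 117]
t=75: [41, 50, 50, 59]
t=76: [161, 172, 172, 182]
t=77: [161, 174, 174, 187]
t=78: [163, 179, 179, 194]
t=79: [169, 188, 188, 207]
t=80: [184, 158, 158, 85]
t=81: [178, 128, 128, 59]
t=82: [147, 127, 127, 148]
t=83: [109, 101, 101, 110]
t=84: [42, 39, 39, 43]
t=85: [153, 152, 152, 154]
t=86: [136, 136, 136, 137]
t=87: [103, 103, 103, 104]
t=88: [37, 37, 37, 38]
t=89: [146, 146, 146, 147]
t=90: [123, 123, 123, 124]
t=91: [77, 77, 77, 78]
t=92: [226, 226, 226, 227]
t=93: [42, 42, 42, 43]
t=94: [156, 156, 156, 157]
t=95: [143, 143, 143, 144]
t=96: [117, 117, 117, 118]
t=97: [65, 65, 65, 66]
t=98: [202, 202, 202, 203]
t=99: [235, 235, 235, 236]
t=100: [60, 60, 60, 61]
t=101: [192, 192, 192, 193]
t=102: [215, 215, 215, 216]
t=103: [20, 20, 20, 21]
t=104: [112, 112, 112, 113]
t=105: [55, 55, 55, 56]
t=106: [182, 182, 182, 183]
t=107: [195, 195, 195, 196]
t=108: [221, 221, 221, 222]
t=109: [32, 32, 32, 33]
t=110: [136, 136, 136, 137]

Answer: 24
Key observation: The state at step 86, [136, 136, 136, 137], reappears at step 110 — and no state repeats earlier — so the cycle the system enters has period 24.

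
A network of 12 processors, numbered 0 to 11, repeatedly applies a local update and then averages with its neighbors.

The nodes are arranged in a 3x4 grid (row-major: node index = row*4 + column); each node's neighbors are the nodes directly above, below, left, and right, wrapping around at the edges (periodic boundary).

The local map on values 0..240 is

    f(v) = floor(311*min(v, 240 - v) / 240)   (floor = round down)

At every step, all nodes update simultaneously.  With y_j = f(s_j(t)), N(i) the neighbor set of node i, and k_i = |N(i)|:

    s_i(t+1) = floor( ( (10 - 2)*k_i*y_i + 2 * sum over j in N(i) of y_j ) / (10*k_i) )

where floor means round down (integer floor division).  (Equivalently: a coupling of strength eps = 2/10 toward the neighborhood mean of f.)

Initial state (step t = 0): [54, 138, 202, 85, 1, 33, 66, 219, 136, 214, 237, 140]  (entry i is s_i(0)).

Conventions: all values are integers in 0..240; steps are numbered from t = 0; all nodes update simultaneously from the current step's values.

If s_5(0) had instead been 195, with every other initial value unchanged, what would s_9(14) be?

Answer: s_9(14) = 130
Key observation: This trace re-runs the system from the modified initial state.

Derivation:
t=0: [54, 138, 202, 85, 1, 195, 66, 219, 136, 214, 237, 140]
t=1: [74, 116, 55, 101, 15, 58, 74, 37, 118, 42, 17, 116]
t=2: [98, 134, 76, 122, 33, 75, 86, 57, 137, 63, 36, 137]
t=3: [124, 129, 100, 143, 55, 96, 104, 80, 125, 85, 57, 126]
t=4: [144, 140, 126, 126, 83, 122, 128, 106, 143, 112, 84, 140]
t=5: [124, 131, 144, 144, 112, 147, 143, 136, 125, 141, 114, 129]
t=6: [147, 138, 126, 126, 143, 122, 126, 134, 147, 130, 143, 142]
t=7: [122, 133, 145, 144, 126, 148, 145, 136, 121, 140, 128, 127]
t=8: [149, 136, 124, 126, 145, 122, 124, 134, 151, 131, 142, 144]
t=9: [119, 135, 147, 144, 124, 149, 148, 136, 117, 139, 129, 125]
t=10: [151, 134, 122, 127, 147, 120, 120, 134, 149, 131, 140, 146]
t=11: [118, 137, 149, 143, 122, 151, 152, 136, 118, 139, 131, 123]
t=12: [149, 132, 119, 127, 149, 118, 116, 134, 150, 131, 138, 148]
t=13: [119, 139, 151, 143, 119, 148, 148, 136, 117, 139, 133, 121]
t=14: [151, 129, 117, 127, 151, 121, 120, 134, 150, 130, 136, 150]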